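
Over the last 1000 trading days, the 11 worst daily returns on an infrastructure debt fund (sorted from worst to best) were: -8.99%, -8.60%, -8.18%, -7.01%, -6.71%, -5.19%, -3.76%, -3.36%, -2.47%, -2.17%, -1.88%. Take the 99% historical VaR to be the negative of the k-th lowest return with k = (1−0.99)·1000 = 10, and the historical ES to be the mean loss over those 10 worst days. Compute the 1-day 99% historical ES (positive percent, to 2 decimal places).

The 10 worst returns sum to -56.44%.
ES = −(-56.44%) / 10 = 5.644% ≈ 5.64%.

5.64%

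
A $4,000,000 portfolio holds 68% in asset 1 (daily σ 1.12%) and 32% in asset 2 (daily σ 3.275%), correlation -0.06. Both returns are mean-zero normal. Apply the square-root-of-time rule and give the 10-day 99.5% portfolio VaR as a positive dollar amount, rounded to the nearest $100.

σ_p = √(0.68²·1.12² + 0.32²·3.275² + 2·-0.06·0.68·0.32·1.12·3.275) = 1.258%.
σ_{10d} = 1.258% × √10 = 3.978%.
z(99.5%) = 2.576.
VaR = 2.576 × 3.978% = 10.247%; on $4,000,000 that is $409,880.

$409,900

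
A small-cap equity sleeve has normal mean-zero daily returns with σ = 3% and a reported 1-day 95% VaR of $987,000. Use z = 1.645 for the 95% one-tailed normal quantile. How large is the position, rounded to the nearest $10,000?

VaR as a fraction of value: z·σ = 1.645 × 3% = 4.935%.
Position = $987,000 / 0.04935 = $20,000,000.

$20,000,000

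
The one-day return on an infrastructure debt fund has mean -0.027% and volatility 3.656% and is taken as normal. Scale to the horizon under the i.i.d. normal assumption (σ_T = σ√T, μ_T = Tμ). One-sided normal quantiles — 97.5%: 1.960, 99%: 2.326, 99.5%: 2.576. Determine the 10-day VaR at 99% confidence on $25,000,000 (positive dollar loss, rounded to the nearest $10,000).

σ_{10d} = 3.656% × √10 = 11.561%; μ_{10d} = 10 × -0.027% = -0.270%.
VaR = −(-0.270%) + 2.326 × 11.561% = 27.161%.
On $25,000,000: 0.27161 × $25,000,000 = $6,790,250.

$6,790,000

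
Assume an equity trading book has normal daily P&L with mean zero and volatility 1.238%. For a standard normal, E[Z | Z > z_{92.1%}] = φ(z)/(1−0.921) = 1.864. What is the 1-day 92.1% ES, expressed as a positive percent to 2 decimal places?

2.31%

ES = 1.238% × 1.864 = 2.308%.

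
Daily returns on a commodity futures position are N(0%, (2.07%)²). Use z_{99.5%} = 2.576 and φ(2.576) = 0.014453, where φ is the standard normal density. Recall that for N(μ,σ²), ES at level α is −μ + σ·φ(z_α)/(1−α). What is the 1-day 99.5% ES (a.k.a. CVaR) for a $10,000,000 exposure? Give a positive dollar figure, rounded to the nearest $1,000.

$598,000

Tail multiplier: φ(z)/(1−α) = 0.014453 / 0.005 = 2.891.
ES = 2.07% × 2.891 = 5.984%.
On $10,000,000: 0.05984 × $10,000,000 = $598,400.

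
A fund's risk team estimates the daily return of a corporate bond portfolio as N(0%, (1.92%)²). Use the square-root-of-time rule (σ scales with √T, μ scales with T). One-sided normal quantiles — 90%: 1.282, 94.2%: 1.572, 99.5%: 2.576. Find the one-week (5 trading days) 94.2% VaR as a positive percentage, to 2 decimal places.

σ_{5d} = 1.92% × √5 = 4.293%.
VaR = 1.572 × 4.293% = 6.749%.

6.75%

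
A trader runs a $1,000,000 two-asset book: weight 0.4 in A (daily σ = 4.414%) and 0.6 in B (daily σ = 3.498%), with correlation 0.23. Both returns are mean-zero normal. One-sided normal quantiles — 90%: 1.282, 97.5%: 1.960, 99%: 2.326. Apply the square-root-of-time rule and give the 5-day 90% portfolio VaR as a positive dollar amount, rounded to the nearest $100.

σ_p = √(0.4²·4.414² + 0.6²·3.498² + 2·0.23·0.4·0.6·4.414·3.498) = 3.038%.
σ_{5d} = 3.038% × √5 = 6.793%.
VaR = 1.282 × 6.793% = 8.709%; on $1,000,000 that is $87,090.

$87,100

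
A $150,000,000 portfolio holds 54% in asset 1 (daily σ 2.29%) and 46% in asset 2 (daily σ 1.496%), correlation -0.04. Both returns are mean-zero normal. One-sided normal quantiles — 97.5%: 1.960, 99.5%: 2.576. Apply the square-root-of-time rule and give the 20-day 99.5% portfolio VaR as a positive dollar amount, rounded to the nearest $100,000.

σ_p = √(0.54²·2.29² + 0.46²·1.496² + 2·-0.04·0.54·0.46·2.29·1.496) = 1.391%.
σ_{20d} = 1.391% × √20 = 6.221%.
VaR = 2.576 × 6.221% = 16.025%; on $150,000,000 that is $24,037,500.

$24,000,000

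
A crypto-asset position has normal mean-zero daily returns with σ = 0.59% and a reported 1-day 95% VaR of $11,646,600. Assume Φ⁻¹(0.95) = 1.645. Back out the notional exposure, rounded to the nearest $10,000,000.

$1,200,000,000

VaR as a fraction of value: z·σ = 1.645 × 0.59% = 0.97055%.
Position = $11,646,600 / 0.0097055 = $1,200,000,000.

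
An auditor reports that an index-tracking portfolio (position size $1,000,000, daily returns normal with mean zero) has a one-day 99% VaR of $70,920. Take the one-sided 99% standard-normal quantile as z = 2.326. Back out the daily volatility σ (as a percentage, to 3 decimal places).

3.049%

VaR as a fraction: $70,920 / $1,000,000 = 7.092%.
σ = VaR / z = 7.092% / 2.326 = 3.049%.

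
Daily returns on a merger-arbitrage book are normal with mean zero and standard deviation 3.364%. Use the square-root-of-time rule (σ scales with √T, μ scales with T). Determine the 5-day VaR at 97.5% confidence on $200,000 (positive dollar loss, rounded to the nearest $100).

At 97.5%, z = 1.960.
σ_{5d} = 3.364% × √5 = 7.522%.
VaR = 1.960 × 7.522% = 14.743%.
On $200,000: 0.14743 × $200,000 = $29,486.

$29,500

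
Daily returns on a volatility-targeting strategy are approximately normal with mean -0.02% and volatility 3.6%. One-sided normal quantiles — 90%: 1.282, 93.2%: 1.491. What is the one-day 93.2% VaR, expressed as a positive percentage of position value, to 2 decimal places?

5.39%

VaR = −μ + z·σ = −(-0.02%) + 1.491 × 3.6% = 5.388%.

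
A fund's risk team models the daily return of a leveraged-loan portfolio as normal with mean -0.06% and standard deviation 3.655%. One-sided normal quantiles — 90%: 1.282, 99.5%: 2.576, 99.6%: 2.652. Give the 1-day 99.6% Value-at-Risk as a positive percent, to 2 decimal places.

VaR = −μ + z·σ = −(-0.06%) + 2.652 × 3.655% = 9.753%.

9.75%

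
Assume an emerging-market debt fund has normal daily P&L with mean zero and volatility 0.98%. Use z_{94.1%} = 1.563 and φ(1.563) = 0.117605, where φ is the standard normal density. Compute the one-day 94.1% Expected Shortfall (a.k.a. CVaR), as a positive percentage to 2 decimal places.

Tail multiplier: φ(z)/(1−α) = 0.117605 / 0.059 = 1.993.
ES = 0.98% × 1.993 = 1.953%.

1.95%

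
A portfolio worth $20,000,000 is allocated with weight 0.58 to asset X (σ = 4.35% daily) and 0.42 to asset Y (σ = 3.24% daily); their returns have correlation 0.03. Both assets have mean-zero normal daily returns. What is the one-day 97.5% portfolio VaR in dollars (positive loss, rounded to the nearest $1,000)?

$1,138,000

σ_p² = 0.58²·4.35² + 0.42²·3.24² + 2·0.03·0.58·0.42·4.35·3.24 = 8.4233 (%²).
σ_p = √8.4233 = 2.902%.
At 97.5%, z = 1.960.
VaR = 1.960 × 2.902% = 5.688%; on $20,000,000 that is $1,137,600.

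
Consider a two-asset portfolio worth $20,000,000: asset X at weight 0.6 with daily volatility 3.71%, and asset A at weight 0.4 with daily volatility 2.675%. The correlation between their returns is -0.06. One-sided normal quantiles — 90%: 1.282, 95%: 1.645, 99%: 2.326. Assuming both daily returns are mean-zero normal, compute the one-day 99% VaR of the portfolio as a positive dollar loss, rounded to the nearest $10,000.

$1,120,000

σ_p² = 0.6²·3.71² + 0.4²·2.675² + 2·-0.06·0.6·0.4·3.71·2.675 = 5.8142 (%²).
σ_p = √5.8142 = 2.411%.
VaR = 2.326 × 2.411% = 5.608%; on $20,000,000 that is $1,121,600.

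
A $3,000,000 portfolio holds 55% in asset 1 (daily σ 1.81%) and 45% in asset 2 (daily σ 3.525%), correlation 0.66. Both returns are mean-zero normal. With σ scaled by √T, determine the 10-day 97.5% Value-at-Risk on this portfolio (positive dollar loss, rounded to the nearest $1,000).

$440,000

σ_p = √(0.55²·1.81² + 0.45²·3.525² + 2·0.66·0.55·0.45·1.81·3.525) = 2.365%.
σ_{10d} = 2.365% × √10 = 7.479%.
z(97.5%) = 1.960.
VaR = 1.960 × 7.479% = 14.659%; on $3,000,000 that is $439,770.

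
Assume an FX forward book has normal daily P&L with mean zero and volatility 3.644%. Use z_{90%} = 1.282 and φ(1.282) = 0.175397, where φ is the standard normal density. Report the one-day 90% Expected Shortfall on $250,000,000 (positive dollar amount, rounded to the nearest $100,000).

Tail multiplier: φ(z)/(1−α) = 0.175397 / 0.1 = 1.754.
ES = 3.644% × 1.754 = 6.392%.
On $250,000,000: 0.06392 × $250,000,000 = $15,980,000.

$16,000,000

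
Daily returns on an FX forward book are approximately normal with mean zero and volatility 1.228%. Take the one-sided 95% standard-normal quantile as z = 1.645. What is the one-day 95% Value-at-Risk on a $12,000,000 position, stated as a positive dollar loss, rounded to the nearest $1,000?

VaR = z·σ = 1.645 × 1.228% = 2.020%.
On $12,000,000: 0.02020 × $12,000,000 = $242,400.

$242,000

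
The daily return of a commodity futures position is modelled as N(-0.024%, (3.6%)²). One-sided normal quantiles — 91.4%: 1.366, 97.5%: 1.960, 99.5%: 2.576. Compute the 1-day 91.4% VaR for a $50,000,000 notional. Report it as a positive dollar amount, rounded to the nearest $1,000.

VaR = −μ + z·σ = −(-0.024%) + 1.366 × 3.6% = 4.942%.
On $50,000,000: 0.04942 × $50,000,000 = $2,471,000.

$2,471,000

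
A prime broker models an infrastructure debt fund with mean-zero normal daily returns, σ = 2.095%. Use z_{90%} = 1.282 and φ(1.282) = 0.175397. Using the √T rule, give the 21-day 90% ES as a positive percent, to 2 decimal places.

σ_{21d} = 2.095% × √21 = 9.600%.
ES multiplier = φ(z)/(1−α) = 0.175397/0.1 = 1.754.
ES = 9.600% × 1.754 = 16.838%.

16.84%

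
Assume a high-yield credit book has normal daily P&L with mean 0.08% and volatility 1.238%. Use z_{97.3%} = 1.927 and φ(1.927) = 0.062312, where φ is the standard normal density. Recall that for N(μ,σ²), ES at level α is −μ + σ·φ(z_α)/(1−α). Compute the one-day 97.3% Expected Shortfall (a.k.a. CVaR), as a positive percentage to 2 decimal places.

Tail multiplier: φ(z)/(1−α) = 0.062312 / 0.027 = 2.308.
ES = −(0.08%) + 1.238% × 2.308 = 2.777%.

2.78%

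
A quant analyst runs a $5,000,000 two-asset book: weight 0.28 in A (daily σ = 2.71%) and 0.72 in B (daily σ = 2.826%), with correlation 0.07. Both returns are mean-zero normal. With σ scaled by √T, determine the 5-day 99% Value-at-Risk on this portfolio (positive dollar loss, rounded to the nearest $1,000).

$578,000

σ_p = √(0.28²·2.71² + 0.72²·2.826² + 2·0.07·0.28·0.72·2.71·2.826) = 2.221%.
σ_{5d} = 2.221% × √5 = 4.966%.
z(99%) = 2.326.
VaR = 2.326 × 4.966% = 11.551%; on $5,000,000 that is $577,550.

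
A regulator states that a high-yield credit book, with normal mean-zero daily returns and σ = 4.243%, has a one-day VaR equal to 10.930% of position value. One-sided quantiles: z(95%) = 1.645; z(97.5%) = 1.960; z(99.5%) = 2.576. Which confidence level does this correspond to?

Implied z = VaR/σ = 10.930 / 4.243 = 2.576.
This matches z(99.5%) = 2.576.

99.5%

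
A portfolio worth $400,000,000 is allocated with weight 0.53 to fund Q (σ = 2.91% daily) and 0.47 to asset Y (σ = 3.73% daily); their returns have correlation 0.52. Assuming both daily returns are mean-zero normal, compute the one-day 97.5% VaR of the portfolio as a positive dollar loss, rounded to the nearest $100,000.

$22,500,000

σ_p² = 0.53²·2.91² + 0.47²·3.73² + 2·0.52·0.53·0.47·2.91·3.73 = 8.2640 (%²).
σ_p = √8.2640 = 2.875%.
At 97.5%, z = 1.960.
VaR = 1.960 × 2.875% = 5.635%; on $400,000,000 that is $22,540,000.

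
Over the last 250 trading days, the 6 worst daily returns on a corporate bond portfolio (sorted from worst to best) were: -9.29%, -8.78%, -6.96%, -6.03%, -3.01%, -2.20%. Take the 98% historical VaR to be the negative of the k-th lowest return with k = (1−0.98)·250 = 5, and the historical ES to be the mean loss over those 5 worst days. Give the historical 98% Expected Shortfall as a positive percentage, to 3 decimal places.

The 5 worst returns sum to -34.07%.
ES = −(-34.07%) / 5 = 6.814%.

6.814%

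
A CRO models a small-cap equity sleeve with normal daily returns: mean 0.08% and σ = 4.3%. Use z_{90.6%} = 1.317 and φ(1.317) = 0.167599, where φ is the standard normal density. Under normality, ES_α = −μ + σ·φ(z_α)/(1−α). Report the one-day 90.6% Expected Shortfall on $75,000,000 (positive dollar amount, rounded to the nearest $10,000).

Tail multiplier: φ(z)/(1−α) = 0.167599 / 0.094 = 1.783.
ES = −(0.08%) + 4.3% × 1.783 = 7.587%.
On $75,000,000: 0.07587 × $75,000,000 = $5,690,250.

$5,690,000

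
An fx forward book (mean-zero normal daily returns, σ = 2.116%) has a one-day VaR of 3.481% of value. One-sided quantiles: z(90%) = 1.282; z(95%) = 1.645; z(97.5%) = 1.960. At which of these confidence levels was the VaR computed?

Implied z = VaR/σ = 3.481 / 2.116 = 1.645.
This matches z(95%) = 1.645.

95%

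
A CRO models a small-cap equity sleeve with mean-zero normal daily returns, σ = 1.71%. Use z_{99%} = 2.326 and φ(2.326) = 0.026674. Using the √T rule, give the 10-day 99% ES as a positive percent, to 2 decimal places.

σ_{10d} = 1.71% × √10 = 5.407%.
ES multiplier = φ(z)/(1−α) = 0.026674/0.01 = 2.667.
ES = 5.407% × 2.667 = 14.420%.

14.42%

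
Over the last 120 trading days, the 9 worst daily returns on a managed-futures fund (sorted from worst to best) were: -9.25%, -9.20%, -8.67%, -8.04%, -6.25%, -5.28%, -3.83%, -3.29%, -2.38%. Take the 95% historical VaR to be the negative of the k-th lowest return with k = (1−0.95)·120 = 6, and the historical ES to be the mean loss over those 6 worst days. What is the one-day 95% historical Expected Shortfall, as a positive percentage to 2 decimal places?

The 6 worst returns sum to -46.69%.
ES = −(-46.69%) / 6 = 7.7816…% ≈ 7.78%.

7.78%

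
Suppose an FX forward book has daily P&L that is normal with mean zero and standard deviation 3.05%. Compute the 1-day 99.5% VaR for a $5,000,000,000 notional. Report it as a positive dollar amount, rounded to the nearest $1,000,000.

At 99.5% one-sided, z = 2.576.
VaR = z·σ = 2.576 × 3.05% = 7.857%.
On $5,000,000,000: 0.07857 × $5,000,000,000 = $392,850,000.

$393,000,000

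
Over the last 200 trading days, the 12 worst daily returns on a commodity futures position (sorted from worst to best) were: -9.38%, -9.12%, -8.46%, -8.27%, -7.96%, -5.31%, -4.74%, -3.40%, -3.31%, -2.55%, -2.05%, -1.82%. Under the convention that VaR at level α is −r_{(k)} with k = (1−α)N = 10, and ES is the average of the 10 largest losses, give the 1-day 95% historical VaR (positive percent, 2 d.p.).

2.55%

k = 10; the 10th lowest return is -2.55%, so VaR = 2.55%.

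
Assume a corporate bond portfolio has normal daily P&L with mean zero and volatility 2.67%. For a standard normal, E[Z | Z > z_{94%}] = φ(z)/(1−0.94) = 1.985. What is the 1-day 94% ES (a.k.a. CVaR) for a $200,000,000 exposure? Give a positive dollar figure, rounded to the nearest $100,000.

ES = 2.67% × 1.985 = 5.300%.
On $200,000,000: 0.05300 × $200,000,000 = $10,600,000.

$10,600,000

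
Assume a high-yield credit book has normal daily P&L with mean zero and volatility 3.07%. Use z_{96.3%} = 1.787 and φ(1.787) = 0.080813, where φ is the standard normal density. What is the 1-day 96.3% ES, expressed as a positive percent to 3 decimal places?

6.705%

Tail multiplier: φ(z)/(1−α) = 0.080813 / 0.037 = 2.184.
ES = 3.07% × 2.184 = 6.705%.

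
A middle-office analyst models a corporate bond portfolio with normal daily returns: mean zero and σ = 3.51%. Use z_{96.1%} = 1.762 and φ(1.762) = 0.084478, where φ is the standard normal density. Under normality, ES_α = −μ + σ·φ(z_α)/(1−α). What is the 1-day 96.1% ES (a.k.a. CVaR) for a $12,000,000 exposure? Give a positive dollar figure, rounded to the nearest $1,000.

Tail multiplier: φ(z)/(1−α) = 0.084478 / 0.039 = 2.166.
ES = 3.51% × 2.166 = 7.603%.
On $12,000,000: 0.07603 × $12,000,000 = $912,360.

$912,000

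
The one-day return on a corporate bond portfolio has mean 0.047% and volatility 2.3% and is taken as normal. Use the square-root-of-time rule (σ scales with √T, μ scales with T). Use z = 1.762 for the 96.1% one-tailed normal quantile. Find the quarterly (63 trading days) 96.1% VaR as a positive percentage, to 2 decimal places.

σ_{63d} = 2.3% × √63 = 18.256%; μ_{63d} = 63 × 0.047% = 2.961%.
VaR = −(2.961%) + 1.762 × 18.256% = 29.206%.

29.21%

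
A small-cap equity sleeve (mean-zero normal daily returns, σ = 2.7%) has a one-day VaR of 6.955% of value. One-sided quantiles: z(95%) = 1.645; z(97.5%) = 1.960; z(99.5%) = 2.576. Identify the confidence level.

99.5%

Implied z = VaR/σ = 6.955 / 2.7 = 2.576.
This matches z(99.5%) = 2.576.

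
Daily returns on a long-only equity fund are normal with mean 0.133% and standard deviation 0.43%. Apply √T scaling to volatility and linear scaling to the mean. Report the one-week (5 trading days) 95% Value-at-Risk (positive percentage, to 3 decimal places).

At 95%, z = 1.645.
σ_{5d} = 0.43% × √5 = 0.962%; μ_{5d} = 5 × 0.133% = 0.665%.
VaR = −(0.665%) + 1.645 × 0.962% = 0.917%.

0.917%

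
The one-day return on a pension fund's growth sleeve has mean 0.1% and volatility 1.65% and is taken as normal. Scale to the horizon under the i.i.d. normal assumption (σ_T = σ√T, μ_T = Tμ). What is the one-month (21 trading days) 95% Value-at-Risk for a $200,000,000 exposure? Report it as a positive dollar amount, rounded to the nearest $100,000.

$20,700,000

At 95%, z = 1.645.
σ_{21d} = 1.65% × √21 = 7.561%; μ_{21d} = 21 × 0.1% = 2.100%.
VaR = −(2.100%) + 1.645 × 7.561% = 10.338%.
On $200,000,000: 0.10338 × $200,000,000 = $20,676,000.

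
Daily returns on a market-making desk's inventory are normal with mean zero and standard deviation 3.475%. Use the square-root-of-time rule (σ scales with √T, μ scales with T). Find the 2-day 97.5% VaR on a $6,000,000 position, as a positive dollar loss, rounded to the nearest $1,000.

At 97.5%, z = 1.960.
σ_{2d} = 3.475% × √2 = 4.914%.
VaR = 1.960 × 4.914% = 9.631%.
On $6,000,000: 0.09631 × $6,000,000 = $577,860.

$578,000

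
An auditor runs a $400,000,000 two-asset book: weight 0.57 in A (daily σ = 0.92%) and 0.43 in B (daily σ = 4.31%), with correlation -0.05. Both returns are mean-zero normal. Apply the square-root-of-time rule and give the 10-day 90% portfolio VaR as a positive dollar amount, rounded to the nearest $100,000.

σ_p = √(0.57²·0.92² + 0.43²·4.31² + 2·-0.05·0.57·0.43·0.92·4.31) = 1.901%.
σ_{10d} = 1.901% × √10 = 6.011%.
z(90%) = 1.282.
VaR = 1.282 × 6.011% = 7.706%; on $400,000,000 that is $30,824,000.

$30,800,000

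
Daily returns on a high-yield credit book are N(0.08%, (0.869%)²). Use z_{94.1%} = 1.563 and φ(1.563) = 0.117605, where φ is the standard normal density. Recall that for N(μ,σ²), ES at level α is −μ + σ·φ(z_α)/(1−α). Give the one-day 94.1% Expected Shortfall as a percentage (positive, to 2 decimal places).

1.65%

Tail multiplier: φ(z)/(1−α) = 0.117605 / 0.059 = 1.993.
ES = −(0.08%) + 0.869% × 1.993 = 1.652%.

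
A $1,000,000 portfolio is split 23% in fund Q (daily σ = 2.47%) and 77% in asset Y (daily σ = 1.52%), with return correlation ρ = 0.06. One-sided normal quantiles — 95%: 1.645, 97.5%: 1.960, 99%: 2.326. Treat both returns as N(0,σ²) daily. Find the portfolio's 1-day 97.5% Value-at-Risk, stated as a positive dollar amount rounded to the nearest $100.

σ_p² = 0.23²·2.47² + 0.77²·1.52² + 2·0.06·0.23·0.77·2.47·1.52 = 1.7724 (%²).
σ_p = √1.7724 = 1.331%.
VaR = 1.960 × 1.331% = 2.609%; on $1,000,000 that is $26,090.

$26,100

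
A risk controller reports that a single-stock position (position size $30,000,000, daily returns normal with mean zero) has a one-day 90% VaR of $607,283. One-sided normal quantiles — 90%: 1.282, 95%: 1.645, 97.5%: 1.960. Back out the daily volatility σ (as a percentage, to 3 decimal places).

1.579%

VaR as a fraction: $607,283 / $30,000,000 = 2.024%.
σ = VaR / z = 2.024% / 1.282 = 1.579%.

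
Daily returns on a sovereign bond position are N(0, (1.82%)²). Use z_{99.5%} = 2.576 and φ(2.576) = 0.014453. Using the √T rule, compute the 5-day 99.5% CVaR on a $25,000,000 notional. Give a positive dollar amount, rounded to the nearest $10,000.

$2,940,000

σ_{5d} = 1.82% × √5 = 4.070%.
ES multiplier = φ(z)/(1−α) = 0.014453/0.005 = 2.891.
ES = 4.070% × 2.891 = 11.766%; on $25,000,000: $2,941,500.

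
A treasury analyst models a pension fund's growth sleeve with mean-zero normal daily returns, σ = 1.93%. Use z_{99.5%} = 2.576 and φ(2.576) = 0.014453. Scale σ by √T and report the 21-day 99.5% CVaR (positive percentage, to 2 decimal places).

25.57%

σ_{21d} = 1.93% × √21 = 8.844%.
ES multiplier = φ(z)/(1−α) = 0.014453/0.005 = 2.891.
ES = 8.844% × 2.891 = 25.568%.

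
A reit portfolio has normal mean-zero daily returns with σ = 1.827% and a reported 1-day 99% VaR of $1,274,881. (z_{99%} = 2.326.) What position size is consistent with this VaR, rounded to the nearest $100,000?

$30,000,000

VaR as a fraction of value: z·σ = 2.326 × 1.827% = 4.2496%.
Position = $1,274,881 / 0.042496 = $30,000,009.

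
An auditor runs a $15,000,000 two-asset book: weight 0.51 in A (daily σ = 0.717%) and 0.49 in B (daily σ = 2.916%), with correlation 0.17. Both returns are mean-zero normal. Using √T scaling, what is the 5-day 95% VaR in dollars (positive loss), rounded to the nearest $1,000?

$846,000

σ_p = √(0.51²·0.717² + 0.49²·2.916² + 2·0.17·0.51·0.49·0.717·2.916) = 1.534%.
σ_{5d} = 1.534% × √5 = 3.430%.
z(95%) = 1.645.
VaR = 1.645 × 3.430% = 5.642%; on $15,000,000 that is $846,300.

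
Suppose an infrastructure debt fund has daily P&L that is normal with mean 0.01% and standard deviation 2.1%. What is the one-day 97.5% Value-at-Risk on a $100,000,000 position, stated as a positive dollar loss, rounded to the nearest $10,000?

$4,110,000

At 97.5% one-sided, z = 1.960.
VaR = −μ + z·σ = −(0.01%) + 1.960 × 2.1% = 4.106%.
On $100,000,000: 0.04106 × $100,000,000 = $4,106,000.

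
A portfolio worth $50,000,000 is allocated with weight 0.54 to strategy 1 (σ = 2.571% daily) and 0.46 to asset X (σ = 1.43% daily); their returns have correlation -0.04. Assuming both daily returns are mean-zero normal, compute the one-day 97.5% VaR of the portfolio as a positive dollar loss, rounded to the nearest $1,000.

$1,482,000

σ_p² = 0.54²·2.571² + 0.46²·1.43² + 2·-0.04·0.54·0.46·2.571·1.43 = 2.2871 (%²).
σ_p = √2.2871 = 1.512%.
At 97.5%, z = 1.960.
VaR = 1.960 × 1.512% = 2.964%; on $50,000,000 that is $1,482,000.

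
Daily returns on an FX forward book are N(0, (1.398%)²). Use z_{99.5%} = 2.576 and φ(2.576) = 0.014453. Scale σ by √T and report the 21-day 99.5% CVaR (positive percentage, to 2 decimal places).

σ_{21d} = 1.398% × √21 = 6.406%.
ES multiplier = φ(z)/(1−α) = 0.014453/0.005 = 2.891.
ES = 6.406% × 2.891 = 18.520%.

18.52%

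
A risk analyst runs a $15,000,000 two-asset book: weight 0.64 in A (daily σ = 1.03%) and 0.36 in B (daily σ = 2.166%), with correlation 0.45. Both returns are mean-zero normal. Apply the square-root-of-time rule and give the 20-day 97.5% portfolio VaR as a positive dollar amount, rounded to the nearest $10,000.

$1,610,000

σ_p = √(0.64²·1.03² + 0.36²·2.166² + 2·0.45·0.64·0.36·1.03·2.166) = 1.227%.
σ_{20d} = 1.227% × √20 = 5.487%.
z(97.5%) = 1.960.
VaR = 1.960 × 5.487% = 10.755%; on $15,000,000 that is $1,613,250.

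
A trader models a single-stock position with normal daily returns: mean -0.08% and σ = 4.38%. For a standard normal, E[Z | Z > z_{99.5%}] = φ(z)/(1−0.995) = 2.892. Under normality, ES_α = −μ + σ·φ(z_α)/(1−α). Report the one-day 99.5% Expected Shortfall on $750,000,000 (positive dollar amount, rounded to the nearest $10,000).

$95,600,000

ES = −(-0.08%) + 4.38% × 2.892 = 12.747%.
On $750,000,000: 0.12747 × $750,000,000 = $95,602,500.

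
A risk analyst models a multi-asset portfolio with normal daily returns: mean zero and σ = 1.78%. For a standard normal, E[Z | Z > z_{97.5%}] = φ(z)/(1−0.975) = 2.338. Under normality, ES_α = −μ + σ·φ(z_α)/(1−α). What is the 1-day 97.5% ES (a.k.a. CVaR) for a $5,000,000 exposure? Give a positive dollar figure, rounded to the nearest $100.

ES = 1.78% × 2.338 = 4.162%.
On $5,000,000: 0.04162 × $5,000,000 = $208,100.

$208,100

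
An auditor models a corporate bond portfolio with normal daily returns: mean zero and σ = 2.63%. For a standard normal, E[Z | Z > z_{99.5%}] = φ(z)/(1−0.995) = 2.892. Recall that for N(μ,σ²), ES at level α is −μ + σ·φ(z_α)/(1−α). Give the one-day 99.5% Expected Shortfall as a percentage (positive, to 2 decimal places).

ES = 2.63% × 2.892 = 7.606%.

7.61%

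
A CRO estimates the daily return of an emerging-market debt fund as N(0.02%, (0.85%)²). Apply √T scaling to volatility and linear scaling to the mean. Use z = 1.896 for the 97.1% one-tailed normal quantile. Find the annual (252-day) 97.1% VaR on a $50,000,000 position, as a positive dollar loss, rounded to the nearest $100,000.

σ_{252d} = 0.85% × √252 = 13.493%; μ_{252d} = 252 × 0.02% = 5.040%.
VaR = −(5.040%) + 1.896 × 13.493% = 20.543%.
On $50,000,000: 0.20543 × $50,000,000 = $10,271,500.

$10,300,000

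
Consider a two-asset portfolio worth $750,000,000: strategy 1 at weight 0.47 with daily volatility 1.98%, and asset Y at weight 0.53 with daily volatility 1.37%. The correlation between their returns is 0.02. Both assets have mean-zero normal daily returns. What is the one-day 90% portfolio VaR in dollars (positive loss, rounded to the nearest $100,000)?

$11,500,000

σ_p² = 0.47²·1.98² + 0.53²·1.37² + 2·0.02·0.47·0.53·1.98·1.37 = 1.4203 (%²).
σ_p = √1.4203 = 1.192%.
At 90%, z = 1.282.
VaR = 1.282 × 1.192% = 1.528%; on $750,000,000 that is $11,460,000.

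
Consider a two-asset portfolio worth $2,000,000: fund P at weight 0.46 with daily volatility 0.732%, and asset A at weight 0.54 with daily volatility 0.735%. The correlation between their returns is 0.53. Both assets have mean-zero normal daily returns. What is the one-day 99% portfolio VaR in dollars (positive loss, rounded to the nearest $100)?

$29,900

σ_p² = 0.46²·0.732² + 0.54²·0.735² + 2·0.53·0.46·0.54·0.732·0.735 = 0.4126 (%²).
σ_p = √0.4126 = 0.642%.
At 99%, z = 2.326.
VaR = 2.326 × 0.642% = 1.493%; on $2,000,000 that is $29,860.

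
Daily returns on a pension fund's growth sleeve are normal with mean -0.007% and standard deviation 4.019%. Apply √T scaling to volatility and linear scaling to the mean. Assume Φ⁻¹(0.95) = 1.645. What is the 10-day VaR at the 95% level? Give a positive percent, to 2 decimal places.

σ_{10d} = 4.019% × √10 = 12.709%; μ_{10d} = 10 × -0.007% = -0.070%.
VaR = −(-0.070%) + 1.645 × 12.709% = 20.976%.

20.98%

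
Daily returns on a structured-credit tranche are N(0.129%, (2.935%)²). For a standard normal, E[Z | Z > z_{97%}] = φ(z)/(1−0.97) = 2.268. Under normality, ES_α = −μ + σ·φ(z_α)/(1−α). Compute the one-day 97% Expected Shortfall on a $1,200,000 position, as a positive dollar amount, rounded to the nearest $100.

$78,300

ES = −(0.129%) + 2.935% × 2.268 = 6.528%.
On $1,200,000: 0.06528 × $1,200,000 = $78,336.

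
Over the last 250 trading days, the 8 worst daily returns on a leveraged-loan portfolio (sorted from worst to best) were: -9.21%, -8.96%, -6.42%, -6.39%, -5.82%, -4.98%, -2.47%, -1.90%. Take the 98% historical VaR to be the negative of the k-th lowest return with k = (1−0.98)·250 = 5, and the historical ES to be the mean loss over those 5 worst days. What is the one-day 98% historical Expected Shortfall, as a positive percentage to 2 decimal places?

The 5 worst returns sum to -36.80%.
ES = −(-36.80%) / 5 = 7.36%.

7.36%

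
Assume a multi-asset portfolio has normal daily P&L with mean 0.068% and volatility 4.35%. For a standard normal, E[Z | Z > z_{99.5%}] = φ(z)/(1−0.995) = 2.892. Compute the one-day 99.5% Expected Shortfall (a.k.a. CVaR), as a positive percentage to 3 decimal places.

12.512%

ES = −(0.068%) + 4.35% × 2.892 = 12.512%.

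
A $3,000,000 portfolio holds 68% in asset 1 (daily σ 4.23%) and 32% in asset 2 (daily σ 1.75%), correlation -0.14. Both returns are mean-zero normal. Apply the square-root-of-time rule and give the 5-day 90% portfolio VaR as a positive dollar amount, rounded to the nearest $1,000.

σ_p = √(0.68²·4.23² + 0.32²·1.75² + 2·-0.14·0.68·0.32·4.23·1.75) = 2.852%.
σ_{5d} = 2.852% × √5 = 6.377%.
z(90%) = 1.282.
VaR = 1.282 × 6.377% = 8.175%; on $3,000,000 that is $245,250.

$245,000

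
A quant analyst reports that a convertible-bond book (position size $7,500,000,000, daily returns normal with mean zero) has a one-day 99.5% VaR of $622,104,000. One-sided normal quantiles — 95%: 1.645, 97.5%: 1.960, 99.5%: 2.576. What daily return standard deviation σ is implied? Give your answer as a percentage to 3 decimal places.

3.220%

VaR as a fraction: $622,104,000 / $7,500,000,000 = 8.295%.
σ = VaR / z = 8.295% / 2.576 = 3.220%.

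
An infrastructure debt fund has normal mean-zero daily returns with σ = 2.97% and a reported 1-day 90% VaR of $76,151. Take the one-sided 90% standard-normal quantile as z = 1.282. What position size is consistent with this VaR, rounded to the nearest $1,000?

$2,000,000

VaR as a fraction of value: z·σ = 1.282 × 2.97% = 3.80754%.
Position = $76,151 / 0.0380754 = $2,000,005.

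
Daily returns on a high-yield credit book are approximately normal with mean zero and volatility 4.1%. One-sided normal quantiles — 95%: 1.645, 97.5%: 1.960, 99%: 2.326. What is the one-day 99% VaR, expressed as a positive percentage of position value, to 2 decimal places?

9.54%

VaR = z·σ = 2.326 × 4.1% = 9.537%.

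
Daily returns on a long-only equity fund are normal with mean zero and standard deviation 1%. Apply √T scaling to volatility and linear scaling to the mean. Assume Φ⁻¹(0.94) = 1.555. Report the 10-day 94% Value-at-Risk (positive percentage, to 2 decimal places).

4.92%

σ_{10d} = 1% × √10 = 3.162%.
VaR = 1.555 × 3.162% = 4.917%.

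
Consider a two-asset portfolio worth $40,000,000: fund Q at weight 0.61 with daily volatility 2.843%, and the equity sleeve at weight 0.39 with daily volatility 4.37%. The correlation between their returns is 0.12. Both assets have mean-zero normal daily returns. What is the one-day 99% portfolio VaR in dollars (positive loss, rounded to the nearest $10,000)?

σ_p² = 0.61²·2.843² + 0.39²·4.37² + 2·0.12·0.61·0.39·2.843·4.37 = 6.6215 (%²).
σ_p = √6.6215 = 2.573%.
At 99%, z = 2.326.
VaR = 2.326 × 2.573% = 5.985%; on $40,000,000 that is $2,394,000.

$2,390,000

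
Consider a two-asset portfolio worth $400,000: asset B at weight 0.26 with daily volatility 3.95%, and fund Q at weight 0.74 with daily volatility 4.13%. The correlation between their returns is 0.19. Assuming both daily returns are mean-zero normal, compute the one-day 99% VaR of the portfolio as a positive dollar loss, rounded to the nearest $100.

$31,700

σ_p² = 0.26²·3.95² + 0.74²·4.13² + 2·0.19·0.26·0.74·3.95·4.13 = 11.5878 (%²).
σ_p = √11.5878 = 3.404%.
At 99%, z = 2.326.
VaR = 2.326 × 3.404% = 7.918%; on $400,000 that is $31,672.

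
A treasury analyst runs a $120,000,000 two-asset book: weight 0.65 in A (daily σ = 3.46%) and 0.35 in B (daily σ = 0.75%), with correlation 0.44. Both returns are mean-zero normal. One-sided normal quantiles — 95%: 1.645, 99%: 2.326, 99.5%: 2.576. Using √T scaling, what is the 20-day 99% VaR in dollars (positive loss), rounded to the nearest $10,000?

$29,660,000

σ_p = √(0.65²·3.46² + 0.35²·0.75² + 2·0.44·0.65·0.35·3.46·0.75) = 2.376%.
σ_{20d} = 2.376% × √20 = 10.626%.
VaR = 2.326 × 10.626% = 24.716%; on $120,000,000 that is $29,659,200.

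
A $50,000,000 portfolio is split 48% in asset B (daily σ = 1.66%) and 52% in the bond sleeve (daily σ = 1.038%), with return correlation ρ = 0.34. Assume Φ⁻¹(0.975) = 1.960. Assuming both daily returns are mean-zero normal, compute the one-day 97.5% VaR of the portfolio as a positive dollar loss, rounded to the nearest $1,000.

$1,082,000

σ_p² = 0.48²·1.66² + 0.52²·1.038² + 2·0.34·0.48·0.52·1.66·1.038 = 1.2187 (%²).
σ_p = √1.2187 = 1.104%.
VaR = 1.960 × 1.104% = 2.164%; on $50,000,000 that is $1,082,000.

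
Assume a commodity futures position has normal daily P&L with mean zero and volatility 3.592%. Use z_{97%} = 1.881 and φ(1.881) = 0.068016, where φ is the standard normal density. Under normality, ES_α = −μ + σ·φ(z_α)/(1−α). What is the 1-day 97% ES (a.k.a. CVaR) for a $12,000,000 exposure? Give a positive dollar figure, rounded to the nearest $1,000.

$977,000

Tail multiplier: φ(z)/(1−α) = 0.068016 / 0.03 = 2.267.
ES = 3.592% × 2.267 = 8.143%.
On $12,000,000: 0.08143 × $12,000,000 = $977,160.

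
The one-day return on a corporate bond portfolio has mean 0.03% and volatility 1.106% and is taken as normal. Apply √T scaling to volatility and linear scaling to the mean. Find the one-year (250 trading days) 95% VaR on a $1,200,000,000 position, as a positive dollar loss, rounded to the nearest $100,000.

$255,200,000

At 95%, z = 1.645.
σ_{250d} = 1.106% × √250 = 17.487%; μ_{250d} = 250 × 0.03% = 7.500%.
VaR = −(7.500%) + 1.645 × 17.487% = 21.266%.
On $1,200,000,000: 0.21266 × $1,200,000,000 = $255,192,000.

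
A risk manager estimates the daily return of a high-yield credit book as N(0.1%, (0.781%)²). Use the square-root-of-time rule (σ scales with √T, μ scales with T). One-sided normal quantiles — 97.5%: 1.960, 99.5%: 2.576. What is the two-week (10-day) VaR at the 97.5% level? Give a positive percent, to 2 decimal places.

3.84%

σ_{10d} = 0.781% × √10 = 2.470%; μ_{10d} = 10 × 0.1% = 1.000%.
VaR = −(1.000%) + 1.960 × 2.470% = 3.841%.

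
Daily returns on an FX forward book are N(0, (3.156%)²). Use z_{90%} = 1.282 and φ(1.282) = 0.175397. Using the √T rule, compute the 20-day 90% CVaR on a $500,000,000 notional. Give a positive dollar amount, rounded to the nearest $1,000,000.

σ_{20d} = 3.156% × √20 = 14.114%.
ES multiplier = φ(z)/(1−α) = 0.175397/0.1 = 1.754.
ES = 14.114% × 1.754 = 24.756%; on $500,000,000: $123,780,000.

$124,000,000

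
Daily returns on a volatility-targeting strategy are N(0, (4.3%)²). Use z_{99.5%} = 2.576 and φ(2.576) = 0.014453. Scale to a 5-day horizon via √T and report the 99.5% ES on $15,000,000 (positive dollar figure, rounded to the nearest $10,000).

σ_{5d} = 4.3% × √5 = 9.615%.
ES multiplier = φ(z)/(1−α) = 0.014453/0.005 = 2.891.
ES = 9.615% × 2.891 = 27.797%; on $15,000,000: $4,169,550.

$4,170,000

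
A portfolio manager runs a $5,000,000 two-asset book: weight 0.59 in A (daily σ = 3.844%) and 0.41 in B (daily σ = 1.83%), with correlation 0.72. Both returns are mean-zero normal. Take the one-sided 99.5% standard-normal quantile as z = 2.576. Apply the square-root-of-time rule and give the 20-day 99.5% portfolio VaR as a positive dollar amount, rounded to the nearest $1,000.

σ_p = √(0.59²·3.844² + 0.41²·1.83² + 2·0.72·0.59·0.41·3.844·1.83) = 2.856%.
σ_{20d} = 2.856% × √20 = 12.772%.
VaR = 2.576 × 12.772% = 32.901%; on $5,000,000 that is $1,645,050.

$1,645,000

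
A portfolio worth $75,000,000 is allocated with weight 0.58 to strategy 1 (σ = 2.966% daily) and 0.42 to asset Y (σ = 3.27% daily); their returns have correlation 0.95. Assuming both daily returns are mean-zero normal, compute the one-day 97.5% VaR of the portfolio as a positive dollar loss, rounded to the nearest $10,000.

$4,490,000

σ_p² = 0.58²·2.966² + 0.42²·3.27² + 2·0.95·0.58·0.42·2.966·3.27 = 9.3346 (%²).
σ_p = √9.3346 = 3.055%.
At 97.5%, z = 1.960.
VaR = 1.960 × 3.055% = 5.988%; on $75,000,000 that is $4,491,000.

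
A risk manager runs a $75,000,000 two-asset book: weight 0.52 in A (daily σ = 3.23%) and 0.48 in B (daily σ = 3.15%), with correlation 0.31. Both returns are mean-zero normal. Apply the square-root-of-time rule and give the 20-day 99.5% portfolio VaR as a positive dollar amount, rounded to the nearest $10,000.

σ_p = √(0.52²·3.23² + 0.48²·3.15² + 2·0.31·0.52·0.48·3.23·3.15) = 2.585%.
σ_{20d} = 2.585% × √20 = 11.560%.
z(99.5%) = 2.576.
VaR = 2.576 × 11.560% = 29.779%; on $75,000,000 that is $22,334,250.

$22,330,000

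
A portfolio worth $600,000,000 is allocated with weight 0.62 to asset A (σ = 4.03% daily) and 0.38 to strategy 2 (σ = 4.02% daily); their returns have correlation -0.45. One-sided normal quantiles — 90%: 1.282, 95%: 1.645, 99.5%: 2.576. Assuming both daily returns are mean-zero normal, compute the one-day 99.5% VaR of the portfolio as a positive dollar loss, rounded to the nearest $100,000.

σ_p² = 0.62²·4.03² + 0.38²·4.02² + 2·-0.45·0.62·0.38·4.03·4.02 = 5.1414 (%²).
σ_p = √5.1414 = 2.267%.
VaR = 2.576 × 2.267% = 5.840%; on $600,000,000 that is $35,040,000.

$35,000,000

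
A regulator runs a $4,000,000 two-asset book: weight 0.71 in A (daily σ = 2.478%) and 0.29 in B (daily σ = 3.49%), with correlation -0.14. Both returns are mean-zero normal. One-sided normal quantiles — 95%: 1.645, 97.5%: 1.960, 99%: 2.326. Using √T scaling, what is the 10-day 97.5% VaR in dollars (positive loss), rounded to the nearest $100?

σ_p = √(0.71²·2.478² + 0.29²·3.49² + 2·-0.14·0.71·0.29·2.478·3.49) = 1.903%.
σ_{10d} = 1.903% × √10 = 6.018%.
VaR = 1.960 × 6.018% = 11.795%; on $4,000,000 that is $471,800.

$471,800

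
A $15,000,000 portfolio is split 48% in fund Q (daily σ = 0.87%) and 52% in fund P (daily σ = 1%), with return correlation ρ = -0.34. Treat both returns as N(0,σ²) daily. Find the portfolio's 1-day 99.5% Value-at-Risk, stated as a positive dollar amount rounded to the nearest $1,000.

σ_p² = 0.48²·0.87² + 0.52²·1² + 2·-0.34·0.48·0.52·0.87·1 = 0.2971 (%²).
σ_p = √0.2971 = 0.545%.
At 99.5%, z = 2.576.
VaR = 2.576 × 0.545% = 1.404%; on $15,000,000 that is $210,600.

$211,000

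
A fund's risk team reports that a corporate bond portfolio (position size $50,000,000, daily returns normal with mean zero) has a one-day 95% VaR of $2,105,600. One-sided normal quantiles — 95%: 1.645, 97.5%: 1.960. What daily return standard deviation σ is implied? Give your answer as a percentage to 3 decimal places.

VaR as a fraction: $2,105,600 / $50,000,000 = 4.211%.
σ = VaR / z = 4.211% / 1.645 = 2.560%.

2.560%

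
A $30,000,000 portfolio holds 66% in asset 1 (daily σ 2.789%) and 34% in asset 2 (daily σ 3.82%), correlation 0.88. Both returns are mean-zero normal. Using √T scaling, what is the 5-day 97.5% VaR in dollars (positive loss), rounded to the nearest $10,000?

σ_p = √(0.66²·2.789² + 0.34²·3.82² + 2·0.88·0.66·0.34·2.789·3.82) = 3.047%.
σ_{5d} = 3.047% × √5 = 6.813%.
z(97.5%) = 1.960.
VaR = 1.960 × 6.813% = 13.353%; on $30,000,000 that is $4,005,900.

$4,010,000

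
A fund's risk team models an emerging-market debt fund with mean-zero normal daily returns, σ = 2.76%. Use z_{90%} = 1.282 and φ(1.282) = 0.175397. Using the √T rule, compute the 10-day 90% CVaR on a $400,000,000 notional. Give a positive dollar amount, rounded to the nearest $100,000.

$61,200,000

σ_{10d} = 2.76% × √10 = 8.728%.
ES multiplier = φ(z)/(1−α) = 0.175397/0.1 = 1.754.
ES = 8.728% × 1.754 = 15.309%; on $400,000,000: $61,236,000.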